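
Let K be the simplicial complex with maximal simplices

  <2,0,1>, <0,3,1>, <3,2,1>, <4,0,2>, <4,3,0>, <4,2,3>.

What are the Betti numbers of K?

Order the vertices as 0 < 1 < 2 < 3 < 4. Listing each simplex with vertices in this order, K has dimension 2 with simplices:

  0-simplices (5): [0], [1], [2], [3], [4]
  1-simplices (9): [0,1], [0,2], [0,3], [0,4], [1,2], [1,3], [2,3], [2,4], [3,4]
  2-simplices (6): [0,1,2], [0,1,3], [0,2,4], [0,3,4], [1,2,3], [2,3,4]

giving chain groups C_0 ≅ Z^5, C_1 ≅ Z^9, C_2 ≅ Z^6.

∂_1: C_1 → C_0 sends each edge [p,q] (with p < q) to q − p.
The 5×9 boundary matrix has rank 4 and Smith normal form diag(1,1,1,1).

∂_2: C_2 → C_1 maps a triangle to the signed sum of its edges. For instance
  ∂[0,1,3] = [1,3] − [0,3] + [0,1],
  ∂[0,2,4] = [2,4] − [0,4] + [0,2].
The resulting 9×6 matrix has rank 5, and its Smith normal form has invariant factors (1,1,1,1,1).

Computing H_k = (kernel of ∂_k) / (image of ∂_{k+1}):

  H_0: rank C_0 − rank ∂_1 = 5 − 4 = 1, and the invariant factors of ∂_1 are all 1, so H_0 = Z.
  H_1: rank ker ∂_1 − rank ∂_2 = (9 − 4) − 5 = 0, and the invariant factors of ∂_2 are all 1, so H_1 = 0.
  H_2: rank ker ∂_2 − rank ∂_3 = (6 − 5) − 0 = 1, and there is no ∂_3, so H_2 = Z.

As a check, the Euler characteristic is 5 − 9 + 6 = 2, which agrees with 1 − 0 + 1 = 2.

Hence the Betti numbers are b_0 = 1, b_1 = 0, b_2 = 1.

b_0 = 1, b_1 = 0, b_2 = 1.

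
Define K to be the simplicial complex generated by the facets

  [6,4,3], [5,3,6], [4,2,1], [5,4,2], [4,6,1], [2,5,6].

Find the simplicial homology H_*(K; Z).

H_0 = Z,  H_1 = Z,  H_2 = 0.

Take the total order 1 < 2 < 3 < 4 < 5 < 6 on the vertex set. Then K (dimension 2) consists of the simplices:

  0-simplices (6): [1], [2], [3], [4], [5], [6]
  1-simplices (12): [1,2], [1,4], [1,6], [2,4], [2,5], [2,6], [3,4], [3,5], [3,6], [4,5], [4,6], [5,6]
  2-simplices (6): [1,2,4], [1,4,6], [2,4,5], [2,5,6], [3,4,6], [3,5,6]

so the chain groups are C_0 ≅ Z^6, C_1 ≅ Z^12, C_2 ≅ Z^6.

Boundary ∂_1: C_1 → C_0 maps an edge to its endpoints' difference, ∂[p,q] = q − p. For instance
  ∂[1,6] = [6] − [1].
This gives a 6×12 integer matrix of rank 5; reducing to Smith normal form yields diagonal entries (1,1,1,1,1).

∂_2: C_2 → C_1 maps a triangle to the signed sum of its edges. For instance
  ∂[2,4,5] = [4,5] − [2,5] + [2,4],
  ∂[2,5,6] = [5,6] − [2,6] + [2,5].
The resulting 12×6 matrix has rank 6, and its Smith normal form has invariant factors (1,1,1,1,1,1).

Reading off H_k = ker ∂_k / im ∂_{k+1}:

  H_0: rank C_0 − rank ∂_1 = 6 − 5 = 1, and the invariant factors of ∂_1 are all 1, so H_0 = Z.
  H_1: rank ker ∂_1 − rank ∂_2 = (12 − 5) − 6 = 1, and the invariant factors of ∂_2 are all 1, so H_1 = Z.
  H_2: rank ker ∂_2 − rank ∂_3 = (6 − 6) − 0 = 0, and there is no ∂_3, so H_2 = 0.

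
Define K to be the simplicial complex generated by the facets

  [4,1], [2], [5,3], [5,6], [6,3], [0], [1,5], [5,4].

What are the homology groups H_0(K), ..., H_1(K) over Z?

H_0 = Z^3,  H_1 = Z^2.

Take the total order 0 < 1 < 2 < 3 < 4 < 5 < 6 on the vertex set. Then K (dimension 1) consists of the simplices:

  0-simplices (7): [0], [1], [2], [3], [4], [5], [6]
  1-simplices (6): [1,4], [1,5], [3,5], [3,6], [4,5], [5,6]

giving chain groups C_0 ≅ Z^7, C_1 ≅ Z^6.

The boundary map ∂_1: C_1 → C_0 sends each edge [p,q] (with p < q) to q − p.
The 7×6 boundary matrix has rank 4 and Smith normal form diag(1,1,1,1).

Computing H_k = (kernel of ∂_k) / (image of ∂_{k+1}):

  H_0: rank C_0 − rank ∂_1 = 7 − 4 = 3, and the invariant factors of ∂_1 are all 1, so H_0 = Z^3.
  H_1: rank ker ∂_1 − rank ∂_2 = (6 − 4) − 0 = 2, and there is no ∂_2, so H_1 = Z^2.

(K is a triangulation of the disjoint union of a set of 2 points and a wedge of 2 circles.)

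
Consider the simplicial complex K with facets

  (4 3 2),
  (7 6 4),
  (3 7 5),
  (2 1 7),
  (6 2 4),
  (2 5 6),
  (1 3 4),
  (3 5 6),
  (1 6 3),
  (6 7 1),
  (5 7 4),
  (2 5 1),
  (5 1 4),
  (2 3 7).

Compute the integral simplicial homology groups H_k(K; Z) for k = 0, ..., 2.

H_0 ≅ Z,  H_1 ≅ Z^2,  H_2 ≅ Z.

Take the total order 1 < 2 < 3 < 4 < 5 < 6 < 7 on the vertex set. Then K (dimension 2) consists of the simplices:

  0-simplices (7): [1], [2], [3], [4], [5], [6], [7]
  1-simplices (21): [1,2], [1,3], [1,4], [1,5], [1,6], [1,7], [2,3], [2,4], [2,5], [2,6], [2,7], [3,4], [3,5], [3,6], [3,7], [4,5], [4,6], [4,7], [5,6], [5,7], [6,7]
  2-simplices (14): [1,2,5], [1,2,7], [1,3,4], [1,3,6], [1,4,5], [1,6,7], [2,3,4], [2,3,7], [2,4,6], [2,5,6], [3,5,6], [3,5,7], [4,5,7], [4,6,7]

Hence C_0 ≅ Z^7, C_1 ≅ Z^21, C_2 ≅ Z^14.

Boundary ∂_1: C_1 → C_0 is given by ∂[p,q] = [q] − [p].
The 7×21 boundary matrix has rank 6 and Smith normal form diag(1,1,1,1,1,1).

The boundary map ∂_2: C_2 → C_1 acts by ∂[p,q,r] = [q,r] − [p,r] + [p,q]. For instance
  ∂[2,3,7] = [3,7] − [2,7] + [2,3],
  ∂[4,6,7] = [6,7] − [4,7] + [4,6].
The 21×14 boundary matrix has rank 13 and Smith normal form diag(1,1,1,1,1,1,1,1,1,1,1,1,1).

From H_k ≅ ker(∂_k) / im(∂_{k+1}) we obtain:

  H_0: rank C_0 − rank ∂_1 = 7 − 6 = 1, and the invariant factors of ∂_1 are all 1, so H_0 ≅ Z.
  H_1: rank ker ∂_1 − rank ∂_2 = (21 − 6) − 13 = 2, and the invariant factors of ∂_2 are all 1, so H_1 ≅ Z^2.
  H_2: rank ker ∂_2 − rank ∂_3 = (14 − 13) − 0 = 1, and there is no ∂_3, so H_2 ≅ Z.

(K is a triangulation of the torus T^2.)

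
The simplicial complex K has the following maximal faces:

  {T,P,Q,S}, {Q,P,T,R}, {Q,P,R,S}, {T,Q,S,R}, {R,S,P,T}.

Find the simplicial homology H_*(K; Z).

H_0 = Z,  H_1 = 0,  H_2 = 0,  H_3 = Z.

Order the vertices as P < Q < R < S < T. Listing each simplex with vertices in this order, K has dimension 3 with simplices:

  0-simplices (5): P, Q, R, S, T
  1-simplices (10): PQ, PR, PS, PT, QR, QS, QT, RS, RT, ST
  2-simplices (10): PQR, PQS, PQT, PRS, PRT, PST, QRS, QRT, QST, RST
  3-simplices (5): PQRS, PQRT, PQST, PRST, QRST

Hence C_0 ≅ Z^5, C_1 ≅ Z^10, C_2 ≅ Z^10, C_3 ≅ Z^5.

Boundary ∂_1: C_1 → C_0 maps an edge to its endpoints' difference, ∂[p,q] = q − p. For instance
  ∂PS = S − P.
As a 5×10 matrix over Z this has rank 4, with invariant factors (1,1,1,1).

∂_2: C_2 → C_1 acts by ∂[p,q,r] = [q,r] − [p,r] + [p,q]. For instance
  ∂PQS = QS − PS + PQ,
  ∂PST = ST − PT + PS.
As a 10×10 matrix over Z this has rank 6, with invariant factors (1,1,1,1,1,1).

The boundary map ∂_3: C_3 → C_2 sends each 3-simplex σ to the alternating sum Σ_i (−1)^i (σ with its i-th vertex removed). For instance
  ∂PQST = QST − PST + PQT − PQS,
  ∂PRST = RST − PST + PRT − PRS.
The 10×5 boundary matrix has rank 4 and Smith normal form diag(1,1,1,1).

Reading off H_k = ker ∂_k / im ∂_{k+1}:

  H_0: rank C_0 − rank ∂_1 = 5 − 4 = 1, and the invariant factors of ∂_1 are all 1, so H_0 ≅ Z.
  H_1: rank ker ∂_1 − rank ∂_2 = (10 − 4) − 6 = 0, and the invariant factors of ∂_2 are all 1, so H_1 ≅ 0.
  H_2: rank ker ∂_2 − rank ∂_3 = (10 − 6) − 4 = 0, and the invariant factors of ∂_3 are all 1, so H_2 ≅ 0.
  H_3: rank ker ∂_3 − rank ∂_4 = (5 − 4) − 0 = 1, and there is no ∂_4, so H_3 ≅ Z.

(K is a triangulation of the 3-sphere S^3.)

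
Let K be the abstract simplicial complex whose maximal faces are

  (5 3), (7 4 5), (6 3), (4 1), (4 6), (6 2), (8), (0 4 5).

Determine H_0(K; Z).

H_0 ≅ Z^2.

We work with the vertex ordering 0 < 1 < 2 < 3 < 4 < 5 < 6 < 7 < 8. The simplices of K, each written with vertices in increasing order, are:

  0-simplices (9): [0], [1], [2], [3], [4], [5], [6], [7], [8]
  1-simplices (10): [0,4], [0,5], [1,4], [2,6], [3,5], [3,6], [4,5], [4,6], [4,7], [5,7]
  2-simplices (2): [0,4,5], [4,5,7]

giving chain groups C_0 ≅ Z^9, C_1 ≅ Z^10, C_2 ≅ Z^2.

The boundary map ∂_1: C_1 → C_0 is given by ∂[p,q] = [q] − [p]. For instance
  ∂[2,6] = [6] − [2].
The resulting 9×10 matrix has rank 7, and its Smith normal form has invariant factors (1,1,1,1,1,1,1).

The boundary map ∂_2: C_2 → C_1 maps a triangle to the signed sum of its edges. For instance
  ∂[4,5,7] = [5,7] − [4,7] + [4,5],
  ∂[0,4,5] = [4,5] − [0,5] + [0,4].
The resulting 10×2 matrix has rank 2, and its Smith normal form has invariant factors (1,1).

Computing H_k = (kernel of ∂_k) / (image of ∂_{k+1}):

  H_0: rank C_0 − rank ∂_1 = 9 − 7 = 2, and the invariant factors of ∂_1 are all 1, so H_0 ≅ Z^2.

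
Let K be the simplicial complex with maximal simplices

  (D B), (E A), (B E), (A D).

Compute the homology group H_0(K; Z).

H_0 = Z.

Take the total order A < B < D < E on the vertex set. Then K (dimension 1) consists of the simplices:

  0-simplices (4): A, B, D, E
  1-simplices (4): AD, AE, BD, BE

Hence C_0 ≅ Z^4, C_1 ≅ Z^4.

Boundary ∂_1: C_1 → C_0 maps an edge to its endpoints' difference, ∂[p,q] = q − p. For instance
  ∂BE = E − B.
The resulting 4×4 matrix has rank 3, and its Smith normal form has invariant factors (1,1,1).

Computing H_k = (kernel of ∂_k) / (image of ∂_{k+1}):

  H_0: rank C_0 − rank ∂_1 = 4 − 3 = 1, and the invariant factors of ∂_1 are all 1, so H_0 = Z.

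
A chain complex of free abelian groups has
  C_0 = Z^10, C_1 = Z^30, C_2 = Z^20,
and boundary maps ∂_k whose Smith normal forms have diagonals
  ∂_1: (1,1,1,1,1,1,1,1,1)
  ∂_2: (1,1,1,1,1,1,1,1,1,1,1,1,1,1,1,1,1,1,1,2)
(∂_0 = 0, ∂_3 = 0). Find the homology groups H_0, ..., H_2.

H_0 = Z,  H_1 = Z × Z/2,  H_2 = 0.

H_0: b_0 = 10 − 0 − 9 = 1; torsion from ∂_1 factors > 1: none. So H_0 = Z.
H_1: b_1 = 30 − 9 − 20 = 1; torsion from ∂_2 factors > 1: [2]. So H_1 = Z × Z/2.
H_2: b_2 = 20 − 20 − 0 = 0; torsion from ∂_3 factors > 1: none. So H_2 = 0.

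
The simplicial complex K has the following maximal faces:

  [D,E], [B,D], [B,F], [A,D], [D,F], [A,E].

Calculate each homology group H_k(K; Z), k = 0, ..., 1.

Fix the vertex order A < B < D < E < F and write every simplex with vertices in increasing order. Then dim K = 1 and the simplices of K are:

  0-simplices (5): A, B, D, E, F
  1-simplices (6): AD, AE, BD, BF, DE, DF

Hence C_0 ≅ Z^5, C_1 ≅ Z^6.

The boundary map ∂_1: C_1 → C_0 sends each edge [p,q] (with p < q) to q − p.
The 5×6 boundary matrix has rank 4 and Smith normal form diag(1,1,1,1).

Now H_k = ker ∂_k / im ∂_{k+1}, so:

  H_0: rank C_0 − rank ∂_1 = 5 − 4 = 1, and the invariant factors of ∂_1 are all 1, so H_0 = Z.
  H_1: rank ker ∂_1 − rank ∂_2 = (6 − 4) − 0 = 2, and there is no ∂_2, so H_1 = Z^2.

As a check, the Euler characteristic is 5 − 6 = -1, which agrees with 1 − 2 = -1.
(K is a triangulation of a wedge of 2 circles.)

H_0 ≅ Z,  H_1 ≅ Z^2.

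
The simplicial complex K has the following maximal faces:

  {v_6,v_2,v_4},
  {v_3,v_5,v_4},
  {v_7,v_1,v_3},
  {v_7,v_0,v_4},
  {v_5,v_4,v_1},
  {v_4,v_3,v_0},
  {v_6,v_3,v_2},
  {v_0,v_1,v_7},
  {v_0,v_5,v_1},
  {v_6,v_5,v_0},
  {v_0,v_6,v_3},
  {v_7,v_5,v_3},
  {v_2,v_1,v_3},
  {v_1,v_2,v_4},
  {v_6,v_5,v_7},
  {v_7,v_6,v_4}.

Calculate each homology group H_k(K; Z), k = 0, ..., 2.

H_0 ≅ Z,  H_1 ≅ Z^2,  H_2 ≅ Z.

Order the vertices as v_0 < v_1 < v_2 < v_3 < v_4 < v_5 < v_6 < v_7. Listing each simplex with vertices in this order, K has dimension 2 with simplices:

  0-simplices (8): [v_0], [v_1], [v_2], [v_3], [v_4], [v_5], [v_6], [v_7]
  1-simplices (24): (24 of them)
  2-simplices (16): (16 of them)

so the chain groups are C_0 ≅ Z^8, C_1 ≅ Z^24, C_2 ≅ Z^16.

Boundary ∂_1: C_1 → C_0 sends each edge [p,q] (with p < q) to q − p. For instance
  ∂[v_2,v_4] = [v_4] − [v_2].
The 8×24 boundary matrix has rank 7 and Smith normal form diag(1,1,1,1,1,1,1).

∂_2: C_2 → C_1 maps a triangle to the signed sum of its edges. For instance
  ∂[v_0,v_4,v_7] = [v_4,v_7] − [v_0,v_7] + [v_0,v_4],
  ∂[v_3,v_4,v_5] = [v_4,v_5] − [v_3,v_5] + [v_3,v_4].
This gives a 24×16 integer matrix of rank 15; reducing to Smith normal form yields diagonal entries (1,1,1,1,1,1,1,1,1,1,1,1,1,1,1).

Computing H_k = (kernel of ∂_k) / (image of ∂_{k+1}):

  H_0: rank C_0 − rank ∂_1 = 8 − 7 = 1, and the invariant factors of ∂_1 are all 1, so H_0 = Z.
  H_1: rank ker ∂_1 − rank ∂_2 = (24 − 7) − 15 = 2, and the invariant factors of ∂_2 are all 1, so H_1 = Z^2.
  H_2: rank ker ∂_2 − rank ∂_3 = (16 − 15) − 0 = 1, and there is no ∂_3, so H_2 = Z.

As a check, the Euler characteristic is 8 − 24 + 16 = 0, which agrees with 1 − 2 + 1 = 0.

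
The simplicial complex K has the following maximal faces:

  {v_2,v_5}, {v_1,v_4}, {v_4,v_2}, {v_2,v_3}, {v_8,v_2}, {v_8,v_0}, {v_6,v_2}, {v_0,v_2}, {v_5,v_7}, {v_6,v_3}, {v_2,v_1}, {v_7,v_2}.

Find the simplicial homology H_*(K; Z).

Take the total order v_0 < v_1 < v_2 < v_3 < v_4 < v_5 < v_6 < v_7 < v_8 on the vertex set. Then K (dimension 1) consists of the simplices:

  0-simplices (9): [v_0], [v_1], [v_2], [v_3], [v_4], [v_5], [v_6], [v_7], [v_8]
  1-simplices (12): [v_0,v_2], [v_0,v_8], [v_1,v_2], [v_1,v_4], [v_2,v_3], [v_2,v_4], [v_2,v_5], [v_2,v_6], [v_2,v_7], [v_2,v_8], [v_3,v_6], [v_5,v_7]

giving chain groups C_0 ≅ Z^9, C_1 ≅ Z^12.

The boundary map ∂_1: C_1 → C_0 is given by ∂[p,q] = [q] − [p].
The 9×12 boundary matrix has rank 8 and Smith normal form diag(1,1,1,1,1,1,1,1).

From H_k ≅ ker(∂_k) / im(∂_{k+1}) we obtain:

  H_0: rank C_0 − rank ∂_1 = 9 − 8 = 1, and the invariant factors of ∂_1 are all 1, so H_0 = Z.
  H_1: rank ker ∂_1 − rank ∂_2 = (12 − 8) − 0 = 4, and there is no ∂_2, so H_1 = Z^4.

H_0 = Z,  H_1 = Z^4.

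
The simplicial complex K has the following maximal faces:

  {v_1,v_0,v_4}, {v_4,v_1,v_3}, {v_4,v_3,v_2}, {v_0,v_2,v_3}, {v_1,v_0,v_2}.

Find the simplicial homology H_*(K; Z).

H_0 ≅ Z,  H_1 ≅ Z,  H_2 = 0.

We work with the vertex ordering v_0 < v_1 < v_2 < v_3 < v_4. The simplices of K, each written with vertices in increasing order, are:

  0-simplices (5): [v_0], [v_1], [v_2], [v_3], [v_4]
  1-simplices (10): [v_0,v_1], [v_0,v_2], [v_0,v_3], [v_0,v_4], [v_1,v_2], [v_1,v_3], [v_1,v_4], [v_2,v_3], [v_2,v_4], [v_3,v_4]
  2-simplices (5): [v_0,v_1,v_2], [v_0,v_1,v_4], [v_0,v_2,v_3], [v_1,v_3,v_4], [v_2,v_3,v_4]

Hence C_0 ≅ Z^5, C_1 ≅ Z^10, C_2 ≅ Z^5.

The boundary map ∂_1: C_1 → C_0 maps an edge to its endpoints' difference, ∂[p,q] = q − p. For instance
  ∂[v_0,v_1] = [v_1] − [v_0].
The resulting 5×10 matrix has rank 4, and its Smith normal form has invariant factors (1,1,1,1).

Boundary ∂_2: C_2 → C_1 acts by ∂[p,q,r] = [q,r] − [p,r] + [p,q]. For instance
  ∂[v_2,v_3,v_4] = [v_3,v_4] − [v_2,v_4] + [v_2,v_3],
  ∂[v_0,v_1,v_4] = [v_1,v_4] − [v_0,v_4] + [v_0,v_1].
This gives a 10×5 integer matrix of rank 5; reducing to Smith normal form yields diagonal entries (1,1,1,1,1).

From H_k ≅ ker(∂_k) / im(∂_{k+1}) we obtain:

  H_0: rank C_0 − rank ∂_1 = 5 − 4 = 1, and the invariant factors of ∂_1 are all 1, so H_0 ≅ Z.
  H_1: rank ker ∂_1 − rank ∂_2 = (10 − 4) − 5 = 1, and the invariant factors of ∂_2 are all 1, so H_1 ≅ Z.
  H_2: rank ker ∂_2 − rank ∂_3 = (5 − 5) − 0 = 0, and there is no ∂_3, so H_2 ≅ 0.

As a check, the Euler characteristic is 5 − 10 + 5 = 0, which agrees with 1 − 1 + 0 = 0.
(K is a triangulation of the Möbius band.)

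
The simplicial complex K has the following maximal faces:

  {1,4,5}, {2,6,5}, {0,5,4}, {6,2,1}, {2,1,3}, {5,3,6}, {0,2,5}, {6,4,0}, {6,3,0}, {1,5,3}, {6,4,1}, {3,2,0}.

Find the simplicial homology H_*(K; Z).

H_0 = Z,  H_1 = Z/2Z,  H_2 = 0.

We work with the vertex ordering 0 < 1 < 2 < 3 < 4 < 5 < 6. The simplices of K, each written with vertices in increasing order, are:

  0-simplices (7): [0], [1], [2], [3], [4], [5], [6]
  1-simplices (18): [0,2], [0,3], [0,4], [0,5], [0,6], [1,2], [1,3], [1,4], [1,5], [1,6], [2,3], [2,5], [2,6], [3,5], [3,6], [4,5], [4,6], [5,6]
  2-simplices (12): [0,2,3], [0,2,5], [0,3,6], [0,4,5], [0,4,6], [1,2,3], [1,2,6], [1,3,5], [1,4,5], [1,4,6], [2,5,6], [3,5,6]

so the chain groups are C_0 ≅ Z^7, C_1 ≅ Z^18, C_2 ≅ Z^12.

Boundary ∂_1: C_1 → C_0 maps an edge to its endpoints' difference, ∂[p,q] = q − p. For instance
  ∂[0,4] = [4] − [0].
This gives a 7×18 integer matrix of rank 6; reducing to Smith normal form yields diagonal entries (1,1,1,1,1,1).

∂_2: C_2 → C_1 sends each 2-simplex [p,q,r] to [q,r] − [p,r] + [p,q]. For instance
  ∂[3,5,6] = [5,6] − [3,6] + [3,5],
  ∂[0,4,5] = [4,5] − [0,5] + [0,4].
The resulting 18×12 matrix has rank 12, and its Smith normal form has invariant factors (1,1,1,1,1,1,1,1,1,1,1,2).

Computing H_k = (kernel of ∂_k) / (image of ∂_{k+1}):

  H_0: rank C_0 − rank ∂_1 = 7 − 6 = 1, and the invariant factors of ∂_1 are all 1, so H_0 ≅ Z.
  H_1: rank ker ∂_1 − rank ∂_2 = (18 − 6) − 12 = 0, and ∂_2 has invariant factor 2 > 1, so H_1 ≅ Z/2Z.
  H_2: rank ker ∂_2 − rank ∂_3 = (12 − 12) − 0 = 0, and there is no ∂_3, so H_2 ≅ 0.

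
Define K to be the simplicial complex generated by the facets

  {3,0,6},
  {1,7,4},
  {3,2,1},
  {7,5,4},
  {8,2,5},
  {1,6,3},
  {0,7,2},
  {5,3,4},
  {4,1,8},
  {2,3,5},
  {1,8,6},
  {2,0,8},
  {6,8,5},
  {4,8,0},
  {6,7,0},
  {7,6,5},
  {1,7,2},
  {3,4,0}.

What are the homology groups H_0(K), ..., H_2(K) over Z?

H_0 ≅ Z,  H_1 ≅ Z^2,  H_2 ≅ Z.

Fix the vertex order 0 < 1 < 2 < 3 < 4 < 5 < 6 < 7 < 8 and write every simplex with vertices in increasing order. Then dim K = 2 and the simplices of K are:

  0-simplices (9): [0], [1], [2], [3], [4], [5], [6], [7], [8]
  1-simplices (27): (27 of them)
  2-simplices (18): [0,2,7], [0,2,8], [0,3,4], [0,3,6], [0,4,8], [0,6,7], [1,2,3], [1,2,7], [1,3,6], [1,4,7], [1,4,8], [1,6,8], [2,3,5], [2,5,8], [3,4,5], [4,5,7], [5,6,7], [5,6,8]

giving chain groups C_0 ≅ Z^9, C_1 ≅ Z^27, C_2 ≅ Z^18.

Boundary ∂_1: C_1 → C_0 maps an edge to its endpoints' difference, ∂[p,q] = q − p.
The 9×27 boundary matrix has rank 8 and Smith normal form diag(1,1,1,1,1,1,1,1).

∂_2: C_2 → C_1 acts by ∂[p,q,r] = [q,r] − [p,r] + [p,q]. For instance
  ∂[3,4,5] = [4,5] − [3,5] + [3,4],
  ∂[0,2,7] = [2,7] − [0,7] + [0,2].
This gives a 27×18 integer matrix of rank 17; reducing to Smith normal form yields diagonal entries (1,1,1,1,1,1,1,1,1,1,1,1,1,1,1,1,1).

Now H_k = ker ∂_k / im ∂_{k+1}, so:

  H_0: rank C_0 − rank ∂_1 = 9 − 8 = 1, and the invariant factors of ∂_1 are all 1, so H_0 = Z.
  H_1: rank ker ∂_1 − rank ∂_2 = (27 − 8) − 17 = 2, and the invariant factors of ∂_2 are all 1, so H_1 = Z^2.
  H_2: rank ker ∂_2 − rank ∂_3 = (18 − 17) − 0 = 1, and there is no ∂_3, so H_2 = Z.

As a check, the Euler characteristic is 9 − 27 + 18 = 0, which agrees with 1 − 2 + 1 = 0.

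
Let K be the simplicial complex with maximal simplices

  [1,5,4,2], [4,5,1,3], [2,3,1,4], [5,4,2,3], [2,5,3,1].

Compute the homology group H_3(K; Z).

We work with the vertex ordering 1 < 2 < 3 < 4 < 5. The simplices of K, each written with vertices in increasing order, are:

  0-simplices (5): [1], [2], [3], [4], [5]
  1-simplices (10): [1,2], [1,3], [1,4], [1,5], [2,3], [2,4], [2,5], [3,4], [3,5], [4,5]
  2-simplices (10): [1,2,3], [1,2,4], [1,2,5], [1,3,4], [1,3,5], [1,4,5], [2,3,4], [2,3,5], [2,4,5], [3,4,5]
  3-simplices (5): [1,2,3,4], [1,2,3,5], [1,2,4,5], [1,3,4,5], [2,3,4,5]

giving chain groups C_0 ≅ Z^5, C_1 ≅ Z^10, C_2 ≅ Z^10, C_3 ≅ Z^5.

The boundary map ∂_1: C_1 → C_0 maps an edge to its endpoints' difference, ∂[p,q] = q − p.
This gives a 5×10 integer matrix of rank 4; reducing to Smith normal form yields diagonal entries (1,1,1,1).

The boundary map ∂_2: C_2 → C_1 maps a triangle to the signed sum of its edges. For instance
  ∂[2,3,4] = [3,4] − [2,4] + [2,3],
  ∂[1,4,5] = [4,5] − [1,5] + [1,4].
The resulting 10×10 matrix has rank 6, and its Smith normal form has invariant factors (1,1,1,1,1,1).

The boundary map ∂_3: C_3 → C_2 sends each 3-simplex σ to the alternating sum Σ_i (−1)^i (σ with its i-th vertex removed). For instance
  ∂[1,2,3,4] = [2,3,4] − [1,3,4] + [1,2,4] − [1,2,3],
  ∂[1,2,3,5] = [2,3,5] − [1,3,5] + [1,2,5] − [1,2,3].
As a 10×5 matrix over Z this has rank 4, with invariant factors (1,1,1,1).

Now H_k = ker ∂_k / im ∂_{k+1}, so:

  H_3: rank ker ∂_3 − rank ∂_4 = (5 − 4) − 0 = 1, and there is no ∂_4, so H_3 = Z.

H_3 = Z.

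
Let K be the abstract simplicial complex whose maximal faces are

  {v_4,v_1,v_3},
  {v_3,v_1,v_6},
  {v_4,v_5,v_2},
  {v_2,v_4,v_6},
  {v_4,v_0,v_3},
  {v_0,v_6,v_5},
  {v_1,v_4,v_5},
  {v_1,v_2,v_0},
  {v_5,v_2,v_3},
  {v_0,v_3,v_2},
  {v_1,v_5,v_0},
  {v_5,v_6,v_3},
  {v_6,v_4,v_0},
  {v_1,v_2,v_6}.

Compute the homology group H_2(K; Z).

Order the vertices as v_0 < v_1 < v_2 < v_3 < v_4 < v_5 < v_6. Listing each simplex with vertices in this order, K has dimension 2 with simplices:

  0-simplices (7): [v_0], [v_1], [v_2], [v_3], [v_4], [v_5], [v_6]
  1-simplices (21): (21 of them)
  2-simplices (14): (14 of them)

giving chain groups C_0 ≅ Z^7, C_1 ≅ Z^21, C_2 ≅ Z^14.

The boundary map ∂_1: C_1 → C_0 sends each edge [p,q] (with p < q) to q − p.
As a 7×21 matrix over Z this has rank 6, with invariant factors (1,1,1,1,1,1).

∂_2: C_2 → C_1 maps a triangle to the signed sum of its edges. For instance
  ∂[v_2,v_3,v_5] = [v_3,v_5] − [v_2,v_5] + [v_2,v_3],
  ∂[v_1,v_3,v_6] = [v_3,v_6] − [v_1,v_6] + [v_1,v_3].
As a 21×14 matrix over Z this has rank 13, with invariant factors (1,1,1,1,1,1,1,1,1,1,1,1,1).

From H_k ≅ ker(∂_k) / im(∂_{k+1}) we obtain:

  H_2: rank ker ∂_2 − rank ∂_3 = (14 − 13) − 0 = 1, and there is no ∂_3, so H_2 ≅ Z.

H_2 ≅ Z.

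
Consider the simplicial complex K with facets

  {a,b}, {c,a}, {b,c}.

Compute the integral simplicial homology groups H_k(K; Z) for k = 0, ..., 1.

Take the total order a < b < c on the vertex set. Then K (dimension 1) consists of the simplices:

  0-simplices (3): a, b, c
  1-simplices (3): ab, ac, bc

so the chain groups are C_0 ≅ Z^3, C_1 ≅ Z^3.

Boundary ∂_1: C_1 → C_0 sends each edge [p,q] (with p < q) to q − p. For instance
  ∂ac = c − a.
The 3×3 boundary matrix has rank 2 and Smith normal form diag(1,1).

Now H_k = ker ∂_k / im ∂_{k+1}, so:

  H_0: rank C_0 − rank ∂_1 = 3 − 2 = 1, and the invariant factors of ∂_1 are all 1, so H_0 ≅ Z.
  H_1: rank ker ∂_1 − rank ∂_2 = (3 − 2) − 0 = 1, and there is no ∂_2, so H_1 ≅ Z.

H_0 = Z,  H_1 = Z.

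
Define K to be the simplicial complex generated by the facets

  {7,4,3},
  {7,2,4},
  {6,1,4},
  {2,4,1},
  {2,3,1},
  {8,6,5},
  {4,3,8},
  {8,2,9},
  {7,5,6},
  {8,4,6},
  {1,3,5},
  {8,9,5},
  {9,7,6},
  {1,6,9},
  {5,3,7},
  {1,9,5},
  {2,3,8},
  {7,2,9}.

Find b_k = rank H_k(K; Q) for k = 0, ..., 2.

b_0 = 1, b_1 = 1, b_2 = 0.

K has 9 vertices, 27 edges, 18 triangles.
rank ∂_0 = 0, rank ∂_1 = 8 ⇒ b_0 = 9 − 0 − 8 = 1; all invariant factors of ∂_1 are 1 so no torsion. So H_0 ≅ Z.
rank ∂_1 = 8, rank ∂_2 = 18 ⇒ b_1 = 27 − 8 − 18 = 1; ∂_2 has invariant factor(s) [2] giving torsion. So H_1 ≅ Z ⊕ Z/2Z.
rank ∂_2 = 18, rank ∂_3 = 0 ⇒ b_2 = 18 − 18 − 0 = 0. So H_2 ≅ 0.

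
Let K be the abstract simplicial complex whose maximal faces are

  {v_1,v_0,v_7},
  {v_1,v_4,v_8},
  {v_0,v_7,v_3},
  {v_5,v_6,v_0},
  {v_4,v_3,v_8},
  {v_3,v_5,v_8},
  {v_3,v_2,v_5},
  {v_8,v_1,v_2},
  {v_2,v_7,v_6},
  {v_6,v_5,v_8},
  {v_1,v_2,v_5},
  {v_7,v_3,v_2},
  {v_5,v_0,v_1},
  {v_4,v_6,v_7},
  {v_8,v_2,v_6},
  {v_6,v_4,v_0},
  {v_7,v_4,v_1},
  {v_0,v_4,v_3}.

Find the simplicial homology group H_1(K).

Fix the vertex order v_0 < v_1 < v_2 < v_3 < v_4 < v_5 < v_6 < v_7 < v_8 and write every simplex with vertices in increasing order. Then dim K = 2 and the simplices of K are:

  0-simplices (9): [v_0], [v_1], [v_2], [v_3], [v_4], [v_5], [v_6], [v_7], [v_8]
  1-simplices (27): (27 of them)
  2-simplices (18): (18 of them)

Hence C_0 ≅ Z^9, C_1 ≅ Z^27, C_2 ≅ Z^18.

The boundary map ∂_1: C_1 → C_0 sends each edge [p,q] (with p < q) to q − p.
The 9×27 boundary matrix has rank 8 and Smith normal form diag(1,1,1,1,1,1,1,1).

∂_2: C_2 → C_1 sends each 2-simplex [p,q,r] to [q,r] − [p,r] + [p,q]. For instance
  ∂[v_2,v_6,v_7] = [v_6,v_7] − [v_2,v_7] + [v_2,v_6],
  ∂[v_0,v_3,v_7] = [v_3,v_7] − [v_0,v_7] + [v_0,v_3].
The resulting 27×18 matrix has rank 18, and its Smith normal form has invariant factors (1,1,1,1,1,1,1,1,1,1,1,1,1,1,1,1,1,2).

Reading off H_k = ker ∂_k / im ∂_{k+1}:

  H_1: rank ker ∂_1 − rank ∂_2 = (27 − 8) − 18 = 1, and ∂_2 has invariant factor 2 > 1, so H_1 = Z ⊕ Z/2.

H_1 = Z ⊕ Z/2.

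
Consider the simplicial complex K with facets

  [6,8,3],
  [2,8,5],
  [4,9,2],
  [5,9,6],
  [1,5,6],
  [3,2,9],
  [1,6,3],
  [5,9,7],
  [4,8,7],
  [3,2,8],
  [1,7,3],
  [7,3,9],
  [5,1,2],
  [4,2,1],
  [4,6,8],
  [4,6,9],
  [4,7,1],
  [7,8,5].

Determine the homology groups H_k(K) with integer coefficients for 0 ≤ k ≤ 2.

H_0 ≅ Z,  H_1 ≅ Z^2,  H_2 ≅ Z.

We work with the vertex ordering 1 < 2 < 3 < 4 < 5 < 6 < 7 < 8 < 9. The simplices of K, each written with vertices in increasing order, are:

  0-simplices (9): [1], [2], [3], [4], [5], [6], [7], [8], [9]
  1-simplices (27): (27 of them)
  2-simplices (18): [1,2,4], [1,2,5], [1,3,6], [1,3,7], [1,4,7], [1,5,6], [2,3,8], [2,3,9], [2,4,9], [2,5,8], [3,6,8], [3,7,9], [4,6,8], [4,6,9], [4,7,8], [5,6,9], [5,7,8], [5,7,9]

giving chain groups C_0 ≅ Z^9, C_1 ≅ Z^27, C_2 ≅ Z^18.

∂_1: C_1 → C_0 maps an edge to its endpoints' difference, ∂[p,q] = q − p.
This gives a 9×27 integer matrix of rank 8; reducing to Smith normal form yields diagonal entries (1,1,1,1,1,1,1,1).

Boundary ∂_2: C_2 → C_1 maps a triangle to the signed sum of its edges. For instance
  ∂[5,6,9] = [6,9] − [5,9] + [5,6],
  ∂[3,6,8] = [6,8] − [3,8] + [3,6].
This gives a 27×18 integer matrix of rank 17; reducing to Smith normal form yields diagonal entries (1,1,1,1,1,1,1,1,1,1,1,1,1,1,1,1,1).

Computing H_k = (kernel of ∂_k) / (image of ∂_{k+1}):

  H_0: rank C_0 − rank ∂_1 = 9 − 8 = 1, and the invariant factors of ∂_1 are all 1, so H_0 = Z.
  H_1: rank ker ∂_1 − rank ∂_2 = (27 − 8) − 17 = 2, and the invariant factors of ∂_2 are all 1, so H_1 = Z^2.
  H_2: rank ker ∂_2 − rank ∂_3 = (18 − 17) − 0 = 1, and there is no ∂_3, so H_2 = Z.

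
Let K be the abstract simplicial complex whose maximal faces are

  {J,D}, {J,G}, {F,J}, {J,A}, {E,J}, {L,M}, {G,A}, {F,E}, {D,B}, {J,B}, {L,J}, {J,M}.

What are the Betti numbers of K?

We work with the vertex ordering A < B < D < E < F < G < J < L < M. The simplices of K, each written with vertices in increasing order, are:

  0-simplices (9): A, B, D, E, F, G, J, L, M
  1-simplices (12): AG, AJ, BD, BJ, DJ, EF, EJ, FJ, GJ, JL, JM, LM

giving chain groups C_0 ≅ Z^9, C_1 ≅ Z^12.

Boundary ∂_1: C_1 → C_0 is given by ∂[p,q] = [q] − [p]. For instance
  ∂GJ = J − G.
As a 9×12 matrix over Z this has rank 8, with invariant factors (1,1,1,1,1,1,1,1).

Computing H_k = (kernel of ∂_k) / (image of ∂_{k+1}):

  H_0: rank C_0 − rank ∂_1 = 9 − 8 = 1, and the invariant factors of ∂_1 are all 1, so H_0 = Z.
  H_1: rank ker ∂_1 − rank ∂_2 = (12 − 8) − 0 = 4, and there is no ∂_2, so H_1 = Z^4.

Hence the Betti numbers are b_0 = 1, b_1 = 4.

b_0 = 1, b_1 = 4.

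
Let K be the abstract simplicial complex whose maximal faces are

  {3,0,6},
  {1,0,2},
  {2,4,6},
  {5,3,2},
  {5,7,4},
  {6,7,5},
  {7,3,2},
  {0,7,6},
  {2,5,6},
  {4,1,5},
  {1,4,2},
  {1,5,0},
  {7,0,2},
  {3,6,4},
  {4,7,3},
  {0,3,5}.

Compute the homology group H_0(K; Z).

Order the vertices as 0 < 1 < 2 < 3 < 4 < 5 < 6 < 7. Listing each simplex with vertices in this order, K has dimension 2 with simplices:

  0-simplices (8): [0], [1], [2], [3], [4], [5], [6], [7]
  1-simplices (24): (24 of them)
  2-simplices (16): [0,1,2], [0,1,5], [0,2,7], [0,3,5], [0,3,6], [0,6,7], [1,2,4], [1,4,5], [2,3,5], [2,3,7], [2,4,6], [2,5,6], [3,4,6], [3,4,7], [4,5,7], [5,6,7]

so the chain groups are C_0 ≅ Z^8, C_1 ≅ Z^24, C_2 ≅ Z^16.

∂_1: C_1 → C_0 sends each edge [p,q] (with p < q) to q − p. For instance
  ∂[0,7] = [7] − [0].
As a 8×24 matrix over Z this has rank 7, with invariant factors (1,1,1,1,1,1,1).

Boundary ∂_2: C_2 → C_1 acts by ∂[p,q,r] = [q,r] − [p,r] + [p,q]. For instance
  ∂[0,1,2] = [1,2] − [0,2] + [0,1],
  ∂[2,5,6] = [5,6] − [2,6] + [2,5].
This gives a 24×16 integer matrix of rank 15; reducing to Smith normal form yields diagonal entries (1,1,1,1,1,1,1,1,1,1,1,1,1,1,1).

Now H_k = ker ∂_k / im ∂_{k+1}, so:

  H_0: rank C_0 − rank ∂_1 = 8 − 7 = 1, and the invariant factors of ∂_1 are all 1, so H_0 = Z.

H_0 ≅ Z.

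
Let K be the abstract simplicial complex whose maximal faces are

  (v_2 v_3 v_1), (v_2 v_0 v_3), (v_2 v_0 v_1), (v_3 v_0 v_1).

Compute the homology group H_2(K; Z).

H_2 ≅ Z.

Order the vertices as v_0 < v_1 < v_2 < v_3. Listing each simplex with vertices in this order, K has dimension 2 with simplices:

  0-simplices (4): [v_0], [v_1], [v_2], [v_3]
  1-simplices (6): [v_0,v_1], [v_0,v_2], [v_0,v_3], [v_1,v_2], [v_1,v_3], [v_2,v_3]
  2-simplices (4): [v_0,v_1,v_2], [v_0,v_1,v_3], [v_0,v_2,v_3], [v_1,v_2,v_3]

so the chain groups are C_0 ≅ Z^4, C_1 ≅ Z^6, C_2 ≅ Z^4.

∂_1: C_1 → C_0 sends each edge [p,q] (with p < q) to q − p.
This gives a 4×6 integer matrix of rank 3; reducing to Smith normal form yields diagonal entries (1,1,1).

Boundary ∂_2: C_2 → C_1 maps a triangle to the signed sum of its edges. For instance
  ∂[v_0,v_1,v_3] = [v_1,v_3] − [v_0,v_3] + [v_0,v_1],
  ∂[v_1,v_2,v_3] = [v_2,v_3] − [v_1,v_3] + [v_1,v_2].
The 6×4 boundary matrix has rank 3 and Smith normal form diag(1,1,1).

Now H_k = ker ∂_k / im ∂_{k+1}, so:

  H_2: rank ker ∂_2 − rank ∂_3 = (4 − 3) − 0 = 1, and there is no ∂_3, so H_2 ≅ Z.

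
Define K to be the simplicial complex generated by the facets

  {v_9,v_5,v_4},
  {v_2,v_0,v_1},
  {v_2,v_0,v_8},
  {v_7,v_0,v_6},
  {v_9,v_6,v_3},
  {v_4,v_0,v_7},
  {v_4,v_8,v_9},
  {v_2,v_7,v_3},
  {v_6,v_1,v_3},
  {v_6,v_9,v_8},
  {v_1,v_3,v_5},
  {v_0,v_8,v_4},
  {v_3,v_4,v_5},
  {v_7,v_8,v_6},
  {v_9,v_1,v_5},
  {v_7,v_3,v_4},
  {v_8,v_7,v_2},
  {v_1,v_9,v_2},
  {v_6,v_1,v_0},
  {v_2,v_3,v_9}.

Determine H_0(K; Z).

H_0 ≅ Z.

We work with the vertex ordering v_0 < v_1 < v_2 < v_3 < v_4 < v_5 < v_6 < v_7 < v_8 < v_9. The simplices of K, each written with vertices in increasing order, are:

  0-simplices (10): [v_0], [v_1], [v_2], [v_3], [v_4], [v_5], [v_6], [v_7], [v_8], [v_9]
  1-simplices (30): (30 of them)
  2-simplices (20): (20 of them)

Hence C_0 ≅ Z^10, C_1 ≅ Z^30, C_2 ≅ Z^20.

Boundary ∂_1: C_1 → C_0 sends each edge [p,q] (with p < q) to q − p.
As a 10×30 matrix over Z this has rank 9, with invariant factors (1,1,1,1,1,1,1,1,1).

∂_2: C_2 → C_1 maps a triangle to the signed sum of its edges. For instance
  ∂[v_1,v_3,v_6] = [v_3,v_6] − [v_1,v_6] + [v_1,v_3],
  ∂[v_3,v_6,v_9] = [v_6,v_9] − [v_3,v_9] + [v_3,v_6].
As a 30×20 matrix over Z this has rank 20, with invariant factors (1,1,1,1,1,1,1,1,1,1,1,1,1,1,1,1,1,1,1,2).

From H_k ≅ ker(∂_k) / im(∂_{k+1}) we obtain:

  H_0: rank C_0 − rank ∂_1 = 10 − 9 = 1, and the invariant factors of ∂_1 are all 1, so H_0 ≅ Z.

(K is a triangulation of the Klein bottle.)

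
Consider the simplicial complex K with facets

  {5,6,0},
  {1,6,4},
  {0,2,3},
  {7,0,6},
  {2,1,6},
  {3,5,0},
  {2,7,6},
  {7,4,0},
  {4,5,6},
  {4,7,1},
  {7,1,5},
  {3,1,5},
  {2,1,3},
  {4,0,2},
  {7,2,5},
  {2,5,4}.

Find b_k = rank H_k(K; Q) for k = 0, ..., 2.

Take the total order 0 < 1 < 2 < 3 < 4 < 5 < 6 < 7 on the vertex set. Then K (dimension 2) consists of the simplices:

  0-simplices (8): [0], [1], [2], [3], [4], [5], [6], [7]
  1-simplices (24): (24 of them)
  2-simplices (16): [0,2,3], [0,2,4], [0,3,5], [0,4,7], [0,5,6], [0,6,7], [1,2,3], [1,2,6], [1,3,5], [1,4,6], [1,4,7], [1,5,7], [2,4,5], [2,5,7], [2,6,7], [4,5,6]

Hence C_0 ≅ Z^8, C_1 ≅ Z^24, C_2 ≅ Z^16.

Boundary ∂_1: C_1 → C_0 maps an edge to its endpoints' difference, ∂[p,q] = q − p.
The resulting 8×24 matrix has rank 7, and its Smith normal form has invariant factors (1,1,1,1,1,1,1).

∂_2: C_2 → C_1 acts by ∂[p,q,r] = [q,r] − [p,r] + [p,q]. For instance
  ∂[0,4,7] = [4,7] − [0,7] + [0,4],
  ∂[2,6,7] = [6,7] − [2,7] + [2,6].
The 24×16 boundary matrix has rank 15 and Smith normal form diag(1,1,1,1,1,1,1,1,1,1,1,1,1,1,1).

Now H_k = ker ∂_k / im ∂_{k+1}, so:

  H_0: rank C_0 − rank ∂_1 = 8 − 7 = 1, and the invariant factors of ∂_1 are all 1, so H_0 = Z.
  H_1: rank ker ∂_1 − rank ∂_2 = (24 − 7) − 15 = 2, and the invariant factors of ∂_2 are all 1, so H_1 = Z^2.
  H_2: rank ker ∂_2 − rank ∂_3 = (16 − 15) − 0 = 1, and there is no ∂_3, so H_2 = Z.

As a check, the Euler characteristic is 8 − 24 + 16 = 0, which agrees with 1 − 2 + 1 = 0.

Hence the Betti numbers are b_0 = 1, b_1 = 2, b_2 = 1.

b_0 = 1, b_1 = 2, b_2 = 1.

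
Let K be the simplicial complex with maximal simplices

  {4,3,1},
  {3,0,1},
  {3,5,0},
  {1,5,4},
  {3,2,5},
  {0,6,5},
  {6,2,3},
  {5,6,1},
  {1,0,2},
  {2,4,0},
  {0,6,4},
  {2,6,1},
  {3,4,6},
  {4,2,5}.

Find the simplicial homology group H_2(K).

Fix the vertex order 0 < 1 < 2 < 3 < 4 < 5 < 6 and write every simplex with vertices in increasing order. Then dim K = 2 and the simplices of K are:

  0-simplices (7): [0], [1], [2], [3], [4], [5], [6]
  1-simplices (21): [0,1], [0,2], [0,3], [0,4], [0,5], [0,6], [1,2], [1,3], [1,4], [1,5], [1,6], [2,3], [2,4], [2,5], [2,6], [3,4], [3,5], [3,6], [4,5], [4,6], [5,6]
  2-simplices (14): [0,1,2], [0,1,3], [0,2,4], [0,3,5], [0,4,6], [0,5,6], [1,2,6], [1,3,4], [1,4,5], [1,5,6], [2,3,5], [2,3,6], [2,4,5], [3,4,6]

so the chain groups are C_0 ≅ Z^7, C_1 ≅ Z^21, C_2 ≅ Z^14.

Boundary ∂_1: C_1 → C_0 maps an edge to its endpoints' difference, ∂[p,q] = q − p.
This gives a 7×21 integer matrix of rank 6; reducing to Smith normal form yields diagonal entries (1,1,1,1,1,1).

The boundary map ∂_2: C_2 → C_1 maps a triangle to the signed sum of its edges. For instance
  ∂[2,3,5] = [3,5] − [2,5] + [2,3],
  ∂[0,5,6] = [5,6] − [0,6] + [0,5].
The resulting 21×14 matrix has rank 13, and its Smith normal form has invariant factors (1,1,1,1,1,1,1,1,1,1,1,1,1).

Now H_k = ker ∂_k / im ∂_{k+1}, so:

  H_2: rank ker ∂_2 − rank ∂_3 = (14 − 13) − 0 = 1, and there is no ∂_3, so H_2 = Z.

H_2 = Z.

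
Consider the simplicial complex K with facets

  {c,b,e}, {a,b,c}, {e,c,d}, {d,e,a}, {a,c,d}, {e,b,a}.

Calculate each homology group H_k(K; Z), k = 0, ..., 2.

K has 5 vertices, 9 edges, 6 triangles.
rank ∂_0 = 0, rank ∂_1 = 4 ⇒ b_0 = 5 − 0 − 4 = 1; all invariant factors of ∂_1 are 1 so no torsion. So H_0 = Z.
rank ∂_1 = 4, rank ∂_2 = 5 ⇒ b_1 = 9 − 4 − 5 = 0; all invariant factors of ∂_2 are 1 so no torsion. So H_1 = 0.
rank ∂_2 = 5, rank ∂_3 = 0 ⇒ b_2 = 6 − 5 − 0 = 1. So H_2 = Z.

H_0 ≅ Z,  H_1 = 0,  H_2 ≅ Z.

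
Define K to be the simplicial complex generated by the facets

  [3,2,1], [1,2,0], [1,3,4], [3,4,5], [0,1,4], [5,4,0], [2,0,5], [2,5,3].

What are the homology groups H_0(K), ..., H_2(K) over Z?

H_0 = Z,  H_1 = 0,  H_2 = Z.

Order the vertices as 0 < 1 < 2 < 3 < 4 < 5. Listing each simplex with vertices in this order, K has dimension 2 with simplices:

  0-simplices (6): [0], [1], [2], [3], [4], [5]
  1-simplices (12): [0,1], [0,2], [0,4], [0,5], [1,2], [1,3], [1,4], [2,3], [2,5], [3,4], [3,5], [4,5]
  2-simplices (8): [0,1,2], [0,1,4], [0,2,5], [0,4,5], [1,2,3], [1,3,4], [2,3,5], [3,4,5]

Hence C_0 ≅ Z^6, C_1 ≅ Z^12, C_2 ≅ Z^8.

The boundary map ∂_1: C_1 → C_0 maps an edge to its endpoints' difference, ∂[p,q] = q − p.
As a 6×12 matrix over Z this has rank 5, with invariant factors (1,1,1,1,1).

The boundary map ∂_2: C_2 → C_1 acts by ∂[p,q,r] = [q,r] − [p,r] + [p,q]. For instance
  ∂[0,1,4] = [1,4] − [0,4] + [0,1],
  ∂[1,2,3] = [2,3] − [1,3] + [1,2].
As a 12×8 matrix over Z this has rank 7, with invariant factors (1,1,1,1,1,1,1).

Reading off H_k = ker ∂_k / im ∂_{k+1}:

  H_0: rank C_0 − rank ∂_1 = 6 − 5 = 1, and the invariant factors of ∂_1 are all 1, so H_0 = Z.
  H_1: rank ker ∂_1 − rank ∂_2 = (12 − 5) − 7 = 0, and the invariant factors of ∂_2 are all 1, so H_1 = 0.
  H_2: rank ker ∂_2 − rank ∂_3 = (8 − 7) − 0 = 1, and there is no ∂_3, so H_2 = Z.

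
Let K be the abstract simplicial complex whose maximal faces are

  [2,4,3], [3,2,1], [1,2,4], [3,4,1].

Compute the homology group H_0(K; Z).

H_0 = Z.

Fix the vertex order 1 < 2 < 3 < 4 and write every simplex with vertices in increasing order. Then dim K = 2 and the simplices of K are:

  0-simplices (4): [1], [2], [3], [4]
  1-simplices (6): [1,2], [1,3], [1,4], [2,3], [2,4], [3,4]
  2-simplices (4): [1,2,3], [1,2,4], [1,3,4], [2,3,4]

so the chain groups are C_0 ≅ Z^4, C_1 ≅ Z^6, C_2 ≅ Z^4.

∂_1: C_1 → C_0 maps an edge to its endpoints' difference, ∂[p,q] = q − p. For instance
  ∂[2,3] = [3] − [2].
The resulting 4×6 matrix has rank 3, and its Smith normal form has invariant factors (1,1,1).

∂_2: C_2 → C_1 acts by ∂[p,q,r] = [q,r] − [p,r] + [p,q]. For instance
  ∂[1,2,4] = [2,4] − [1,4] + [1,2],
  ∂[1,2,3] = [2,3] − [1,3] + [1,2].
This gives a 6×4 integer matrix of rank 3; reducing to Smith normal form yields diagonal entries (1,1,1).

From H_k ≅ ker(∂_k) / im(∂_{k+1}) we obtain:

  H_0: rank C_0 − rank ∂_1 = 4 − 3 = 1, and the invariant factors of ∂_1 are all 1, so H_0 ≅ Z.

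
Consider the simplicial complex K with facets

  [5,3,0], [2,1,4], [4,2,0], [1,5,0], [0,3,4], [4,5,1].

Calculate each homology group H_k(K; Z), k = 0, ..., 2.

We work with the vertex ordering 0 < 1 < 2 < 3 < 4 < 5. The simplices of K, each written with vertices in increasing order, are:

  0-simplices (6): [0], [1], [2], [3], [4], [5]
  1-simplices (12): [0,1], [0,2], [0,3], [0,4], [0,5], [1,2], [1,4], [1,5], [2,4], [3,4], [3,5], [4,5]
  2-simplices (6): [0,1,5], [0,2,4], [0,3,4], [0,3,5], [1,2,4], [1,4,5]

so the chain groups are C_0 ≅ Z^6, C_1 ≅ Z^12, C_2 ≅ Z^6.

Boundary ∂_1: C_1 → C_0 maps an edge to its endpoints' difference, ∂[p,q] = q − p. For instance
  ∂[3,4] = [4] − [3].
This gives a 6×12 integer matrix of rank 5; reducing to Smith normal form yields diagonal entries (1,1,1,1,1).

∂_2: C_2 → C_1 sends each 2-simplex [p,q,r] to [q,r] − [p,r] + [p,q]. For instance
  ∂[0,2,4] = [2,4] − [0,4] + [0,2],
  ∂[0,3,5] = [3,5] − [0,5] + [0,3].
As a 12×6 matrix over Z this has rank 6, with invariant factors (1,1,1,1,1,1).

Reading off H_k = ker ∂_k / im ∂_{k+1}:

  H_0: rank C_0 − rank ∂_1 = 6 − 5 = 1, and the invariant factors of ∂_1 are all 1, so H_0 = Z.
  H_1: rank ker ∂_1 − rank ∂_2 = (12 − 5) − 6 = 1, and the invariant factors of ∂_2 are all 1, so H_1 = Z.
  H_2: rank ker ∂_2 − rank ∂_3 = (6 − 6) − 0 = 0, and there is no ∂_3, so H_2 = 0.

As a check, the Euler characteristic is 6 − 12 + 6 = 0, which agrees with 1 − 1 + 0 = 0.
(K is a triangulation of the cylinder S^1 x I.)

H_0 = Z,  H_1 = Z,  H_2 = 0.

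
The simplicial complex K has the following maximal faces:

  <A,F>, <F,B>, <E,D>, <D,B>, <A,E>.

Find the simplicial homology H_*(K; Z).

We work with the vertex ordering A < B < D < E < F. The simplices of K, each written with vertices in increasing order, are:

  0-simplices (5): A, B, D, E, F
  1-simplices (5): AE, AF, BD, BF, DE

Hence C_0 ≅ Z^5, C_1 ≅ Z^5.

The boundary map ∂_1: C_1 → C_0 maps an edge to its endpoints' difference, ∂[p,q] = q − p.
The 5×5 boundary matrix has rank 4 and Smith normal form diag(1,1,1,1).

From H_k ≅ ker(∂_k) / im(∂_{k+1}) we obtain:

  H_0: rank C_0 − rank ∂_1 = 5 − 4 = 1, and the invariant factors of ∂_1 are all 1, so H_0 ≅ Z.
  H_1: rank ker ∂_1 − rank ∂_2 = (5 − 4) − 0 = 1, and there is no ∂_2, so H_1 ≅ Z.

(K is a triangulation of the circle S^1.)

H_0 = Z,  H_1 = Z.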